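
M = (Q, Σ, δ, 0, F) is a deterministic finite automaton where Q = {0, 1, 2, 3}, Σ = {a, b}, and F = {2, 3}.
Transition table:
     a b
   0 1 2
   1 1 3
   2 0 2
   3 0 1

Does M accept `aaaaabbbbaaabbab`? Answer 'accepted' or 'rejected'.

0 --a--> 1
1 --a--> 1
1 --a--> 1
1 --a--> 1
1 --a--> 1
1 --b--> 3
3 --b--> 1
1 --b--> 3
3 --b--> 1
1 --a--> 1
1 --a--> 1
1 --a--> 1
1 --b--> 3
3 --b--> 1
1 --a--> 1
1 --b--> 3
End in state 3, which is an accepting state.

accepted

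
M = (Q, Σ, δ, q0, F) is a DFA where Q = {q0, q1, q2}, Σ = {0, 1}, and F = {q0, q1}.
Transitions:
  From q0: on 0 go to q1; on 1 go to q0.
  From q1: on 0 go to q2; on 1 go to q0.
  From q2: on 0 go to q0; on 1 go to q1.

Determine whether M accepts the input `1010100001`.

accepted

q0 --1--> q0
q0 --0--> q1
q1 --1--> q0
q0 --0--> q1
q1 --1--> q0
q0 --0--> q1
q1 --0--> q2
q2 --0--> q0
q0 --0--> q1
q1 --1--> q0
End in state q0, which is an accepting state.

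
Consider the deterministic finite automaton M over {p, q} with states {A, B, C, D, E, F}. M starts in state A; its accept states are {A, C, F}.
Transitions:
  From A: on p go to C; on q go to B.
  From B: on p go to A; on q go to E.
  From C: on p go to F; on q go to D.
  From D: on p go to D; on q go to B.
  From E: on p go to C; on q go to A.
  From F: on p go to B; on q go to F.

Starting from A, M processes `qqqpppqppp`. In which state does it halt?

A --q--> B
B --q--> E
E --q--> A
A --p--> C
C --p--> F
F --p--> B
B --q--> E
E --p--> C
C --p--> F
F --p--> B

B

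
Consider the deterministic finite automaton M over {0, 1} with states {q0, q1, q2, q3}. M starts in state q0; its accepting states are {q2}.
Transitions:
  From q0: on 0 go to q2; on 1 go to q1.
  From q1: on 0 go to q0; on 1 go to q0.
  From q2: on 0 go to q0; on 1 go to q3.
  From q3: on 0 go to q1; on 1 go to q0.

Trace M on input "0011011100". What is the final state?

q0 --0--> q2
q2 --0--> q0
q0 --1--> q1
q1 --1--> q0
q0 --0--> q2
q2 --1--> q3
q3 --1--> q0
q0 --1--> q1
q1 --0--> q0
q0 --0--> q2

q2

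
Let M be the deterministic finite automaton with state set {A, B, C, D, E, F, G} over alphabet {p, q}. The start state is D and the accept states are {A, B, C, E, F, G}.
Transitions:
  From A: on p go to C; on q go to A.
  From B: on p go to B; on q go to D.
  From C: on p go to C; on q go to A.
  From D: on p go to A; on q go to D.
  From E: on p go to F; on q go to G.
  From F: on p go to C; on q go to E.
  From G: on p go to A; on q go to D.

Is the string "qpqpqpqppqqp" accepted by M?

accepted

D --q--> D
D --p--> A
A --q--> A
A --p--> C
C --q--> A
A --p--> C
C --q--> A
A --p--> C
C --p--> C
C --q--> A
A --q--> A
A --p--> C
End in state C, which is an accepting state.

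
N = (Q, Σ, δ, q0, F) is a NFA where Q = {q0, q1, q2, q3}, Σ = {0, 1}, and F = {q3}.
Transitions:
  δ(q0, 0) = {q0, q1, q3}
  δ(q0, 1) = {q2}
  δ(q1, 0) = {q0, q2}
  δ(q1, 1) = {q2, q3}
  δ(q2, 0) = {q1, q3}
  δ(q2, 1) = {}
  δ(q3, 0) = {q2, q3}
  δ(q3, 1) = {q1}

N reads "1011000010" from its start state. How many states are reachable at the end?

Start: {q0}
read 1: {q2}
read 0: {q1, q3}
read 1: {q1, q2, q3}
read 1: {q1, q2, q3}
read 0: {q0, q1, q2, q3}
read 0: {q0, q1, q2, q3}
read 0: {q0, q1, q2, q3}
read 0: {q0, q1, q2, q3}
read 1: {q1, q2, q3}
read 0: {q0, q1, q2, q3}
Final reachable set {q0, q1, q2, q3} has 4 states.

4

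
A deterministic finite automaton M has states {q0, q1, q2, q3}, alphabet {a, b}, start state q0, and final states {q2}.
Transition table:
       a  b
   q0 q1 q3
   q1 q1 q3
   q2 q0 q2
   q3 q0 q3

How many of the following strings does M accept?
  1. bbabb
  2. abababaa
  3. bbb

0

bbabb: rejected
abababaa: rejected
bbb: rejected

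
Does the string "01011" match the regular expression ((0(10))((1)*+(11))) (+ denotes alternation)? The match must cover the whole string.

Split as 010·11: (0(10)) matches 010 and ((1)*+(11)) matches 11.

yes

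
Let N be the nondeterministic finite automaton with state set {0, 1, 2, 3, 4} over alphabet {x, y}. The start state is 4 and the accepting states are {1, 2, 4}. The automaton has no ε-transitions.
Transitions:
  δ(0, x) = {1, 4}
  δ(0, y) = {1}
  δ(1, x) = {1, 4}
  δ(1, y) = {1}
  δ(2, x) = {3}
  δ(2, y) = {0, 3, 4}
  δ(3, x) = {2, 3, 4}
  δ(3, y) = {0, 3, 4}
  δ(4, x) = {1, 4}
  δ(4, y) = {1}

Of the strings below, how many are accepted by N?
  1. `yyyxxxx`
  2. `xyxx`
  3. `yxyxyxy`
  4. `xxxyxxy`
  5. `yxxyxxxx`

5

`yyyxxxx`: accepted
`xyxx`: accepted
`yxyxyxy`: accepted
`xxxyxxy`: accepted
`yxxyxxxx`: accepted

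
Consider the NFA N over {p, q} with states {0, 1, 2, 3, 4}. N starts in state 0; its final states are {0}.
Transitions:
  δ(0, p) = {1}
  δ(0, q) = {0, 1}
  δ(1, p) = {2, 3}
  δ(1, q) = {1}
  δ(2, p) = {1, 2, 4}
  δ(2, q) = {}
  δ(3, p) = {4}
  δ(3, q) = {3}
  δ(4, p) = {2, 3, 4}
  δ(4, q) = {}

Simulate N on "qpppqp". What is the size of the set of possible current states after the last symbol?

3

Start: {0}
read q: {0, 1}
read p: {1, 2, 3}
read p: {1, 2, 3, 4}
read p: {1, 2, 3, 4}
read q: {1, 3}
read p: {2, 3, 4}
Final reachable set {2, 3, 4} has 3 states.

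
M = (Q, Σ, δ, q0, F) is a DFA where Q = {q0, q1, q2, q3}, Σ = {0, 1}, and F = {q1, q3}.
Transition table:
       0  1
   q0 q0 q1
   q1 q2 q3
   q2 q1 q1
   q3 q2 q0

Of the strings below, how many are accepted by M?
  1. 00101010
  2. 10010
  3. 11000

00101010: rejected
10010: rejected
11000: rejected

0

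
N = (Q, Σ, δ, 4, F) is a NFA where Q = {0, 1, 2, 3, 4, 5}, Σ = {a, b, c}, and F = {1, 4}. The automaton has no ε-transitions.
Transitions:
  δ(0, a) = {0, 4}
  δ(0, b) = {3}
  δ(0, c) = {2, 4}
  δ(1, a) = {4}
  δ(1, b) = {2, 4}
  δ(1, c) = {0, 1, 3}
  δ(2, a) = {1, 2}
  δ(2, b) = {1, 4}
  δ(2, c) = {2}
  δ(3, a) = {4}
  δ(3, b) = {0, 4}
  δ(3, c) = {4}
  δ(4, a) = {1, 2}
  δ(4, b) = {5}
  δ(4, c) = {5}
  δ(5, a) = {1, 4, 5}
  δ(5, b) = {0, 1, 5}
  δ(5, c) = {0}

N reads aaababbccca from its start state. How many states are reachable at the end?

Start: {4}
read a: {1, 2}
read a: {1, 2, 4}
read a: {1, 2, 4}
read b: {1, 2, 4, 5}
read a: {1, 2, 4, 5}
read b: {0, 1, 2, 4, 5}
read b: {0, 1, 2, 3, 4, 5}
read c: {0, 1, 2, 3, 4, 5}
read c: {0, 1, 2, 3, 4, 5}
read c: {0, 1, 2, 3, 4, 5}
read a: {0, 1, 2, 4, 5}
Final reachable set {0, 1, 2, 4, 5} has 5 states.

5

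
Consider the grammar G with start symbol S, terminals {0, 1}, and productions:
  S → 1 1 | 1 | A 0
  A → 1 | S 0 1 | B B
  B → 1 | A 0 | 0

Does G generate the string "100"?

yes

S ⇒ A0 ⇒ BB0 ⇒ 1B0 ⇒ 100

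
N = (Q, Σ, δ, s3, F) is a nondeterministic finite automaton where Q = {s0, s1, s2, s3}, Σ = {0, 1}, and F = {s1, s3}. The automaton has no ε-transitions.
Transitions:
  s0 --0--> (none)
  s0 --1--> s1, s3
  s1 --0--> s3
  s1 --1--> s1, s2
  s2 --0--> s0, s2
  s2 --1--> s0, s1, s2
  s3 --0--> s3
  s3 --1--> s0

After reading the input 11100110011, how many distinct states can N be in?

4

Start: {s3}
read 1: {s0}
read 1: {s1, s3}
read 1: {s0, s1, s2}
read 0: {s0, s2, s3}
read 0: {s0, s2, s3}
read 1: {s0, s1, s2, s3}
read 1: {s0, s1, s2, s3}
read 0: {s0, s2, s3}
read 0: {s0, s2, s3}
read 1: {s0, s1, s2, s3}
read 1: {s0, s1, s2, s3}
Final reachable set {s0, s1, s2, s3} has 4 states.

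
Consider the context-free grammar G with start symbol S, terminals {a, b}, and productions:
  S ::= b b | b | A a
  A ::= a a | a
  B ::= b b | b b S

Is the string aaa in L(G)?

yes

S ⇒ Aa ⇒ aaa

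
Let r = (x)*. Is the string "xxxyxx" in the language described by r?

no

xxxyxx cannot be split into zero or more pieces each matching x.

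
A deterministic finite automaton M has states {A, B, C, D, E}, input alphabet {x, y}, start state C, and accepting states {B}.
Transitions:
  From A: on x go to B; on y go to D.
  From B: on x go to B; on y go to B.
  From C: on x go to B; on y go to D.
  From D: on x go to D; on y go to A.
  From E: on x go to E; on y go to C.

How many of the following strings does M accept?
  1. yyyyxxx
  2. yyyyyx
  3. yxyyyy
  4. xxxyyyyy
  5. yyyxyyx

2

yyyyxxx: accepted
yyyyyx: rejected
yxyyyy: rejected
xxxyyyyy: accepted
yyyxyyx: rejected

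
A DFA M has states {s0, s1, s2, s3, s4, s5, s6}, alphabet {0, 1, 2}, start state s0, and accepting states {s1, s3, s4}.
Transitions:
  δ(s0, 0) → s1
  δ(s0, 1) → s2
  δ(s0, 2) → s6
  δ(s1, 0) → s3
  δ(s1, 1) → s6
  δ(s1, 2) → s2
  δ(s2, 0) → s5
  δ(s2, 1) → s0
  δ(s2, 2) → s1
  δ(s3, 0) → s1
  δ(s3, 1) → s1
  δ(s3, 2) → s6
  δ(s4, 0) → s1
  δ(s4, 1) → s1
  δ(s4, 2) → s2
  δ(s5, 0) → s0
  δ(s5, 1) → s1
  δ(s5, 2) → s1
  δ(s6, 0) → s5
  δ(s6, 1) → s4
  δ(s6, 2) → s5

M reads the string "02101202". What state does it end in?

s6

s0 --0--> s1
s1 --2--> s2
s2 --1--> s0
s0 --0--> s1
s1 --1--> s6
s6 --2--> s5
s5 --0--> s0
s0 --2--> s6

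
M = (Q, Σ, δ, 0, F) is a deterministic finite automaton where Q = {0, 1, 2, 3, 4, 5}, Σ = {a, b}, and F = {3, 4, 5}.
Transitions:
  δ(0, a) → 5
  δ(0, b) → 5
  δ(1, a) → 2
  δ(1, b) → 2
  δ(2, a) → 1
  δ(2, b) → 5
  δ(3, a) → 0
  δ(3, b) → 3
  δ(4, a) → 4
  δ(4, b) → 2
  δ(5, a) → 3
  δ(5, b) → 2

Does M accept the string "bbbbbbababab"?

rejected

0 --b--> 5
5 --b--> 2
2 --b--> 5
5 --b--> 2
2 --b--> 5
5 --b--> 2
2 --a--> 1
1 --b--> 2
2 --a--> 1
1 --b--> 2
2 --a--> 1
1 --b--> 2
End in state 2, which is not an accepting state.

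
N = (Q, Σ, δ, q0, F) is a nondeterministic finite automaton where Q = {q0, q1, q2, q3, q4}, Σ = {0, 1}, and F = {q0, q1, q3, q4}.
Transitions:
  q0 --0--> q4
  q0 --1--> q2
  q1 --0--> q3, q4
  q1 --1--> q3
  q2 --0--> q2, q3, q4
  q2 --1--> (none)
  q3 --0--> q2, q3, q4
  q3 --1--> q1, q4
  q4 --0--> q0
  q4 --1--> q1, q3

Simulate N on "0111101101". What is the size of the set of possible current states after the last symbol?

Start: {q0}
read 0: {q4}
read 1: {q1, q3}
read 1: {q1, q3, q4}
read 1: {q1, q3, q4}
read 1: {q1, q3, q4}
read 0: {q0, q2, q3, q4}
read 1: {q1, q2, q3, q4}
read 1: {q1, q3, q4}
read 0: {q0, q2, q3, q4}
read 1: {q1, q2, q3, q4}
Final reachable set {q1, q2, q3, q4} has 4 states.

4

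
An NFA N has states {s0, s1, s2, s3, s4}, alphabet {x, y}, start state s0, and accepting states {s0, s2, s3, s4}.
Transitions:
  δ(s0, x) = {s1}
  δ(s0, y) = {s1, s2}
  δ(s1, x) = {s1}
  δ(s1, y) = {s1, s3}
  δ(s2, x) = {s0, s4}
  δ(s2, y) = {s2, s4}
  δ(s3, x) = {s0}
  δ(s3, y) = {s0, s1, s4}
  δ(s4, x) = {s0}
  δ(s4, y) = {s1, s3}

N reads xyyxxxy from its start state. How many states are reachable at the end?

2

Start: {s0}
read x: {s1}
read y: {s1, s3}
read y: {s0, s1, s3, s4}
read x: {s0, s1}
read x: {s1}
read x: {s1}
read y: {s1, s3}
Final reachable set {s1, s3} has 2 states.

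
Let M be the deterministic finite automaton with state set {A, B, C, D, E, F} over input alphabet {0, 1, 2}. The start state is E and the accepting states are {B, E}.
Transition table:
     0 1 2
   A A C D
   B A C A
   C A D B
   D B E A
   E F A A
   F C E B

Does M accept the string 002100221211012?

accepted

E --0--> F
F --0--> C
C --2--> B
B --1--> C
C --0--> A
A --0--> A
A --2--> D
D --2--> A
A --1--> C
C --2--> B
B --1--> C
C --1--> D
D --0--> B
B --1--> C
C --2--> B
End in state B, which is an accepting state.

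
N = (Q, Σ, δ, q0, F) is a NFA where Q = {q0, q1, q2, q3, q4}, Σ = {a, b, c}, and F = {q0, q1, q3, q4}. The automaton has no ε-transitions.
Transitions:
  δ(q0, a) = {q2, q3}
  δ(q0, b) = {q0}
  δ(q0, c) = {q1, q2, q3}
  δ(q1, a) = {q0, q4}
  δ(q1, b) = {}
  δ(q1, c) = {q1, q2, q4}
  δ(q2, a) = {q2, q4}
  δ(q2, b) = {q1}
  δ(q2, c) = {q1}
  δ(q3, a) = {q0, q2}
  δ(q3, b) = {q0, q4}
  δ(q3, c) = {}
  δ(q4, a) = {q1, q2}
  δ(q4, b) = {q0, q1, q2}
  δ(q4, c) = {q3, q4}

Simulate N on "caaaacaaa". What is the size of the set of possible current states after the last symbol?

Start: {q0}
read c: {q1, q2, q3}
read a: {q0, q2, q4}
read a: {q1, q2, q3, q4}
read a: {q0, q1, q2, q4}
read a: {q0, q1, q2, q3, q4}
read c: {q1, q2, q3, q4}
read a: {q0, q1, q2, q4}
read a: {q0, q1, q2, q3, q4}
read a: {q0, q1, q2, q3, q4}
Final reachable set {q0, q1, q2, q3, q4} has 5 states.

5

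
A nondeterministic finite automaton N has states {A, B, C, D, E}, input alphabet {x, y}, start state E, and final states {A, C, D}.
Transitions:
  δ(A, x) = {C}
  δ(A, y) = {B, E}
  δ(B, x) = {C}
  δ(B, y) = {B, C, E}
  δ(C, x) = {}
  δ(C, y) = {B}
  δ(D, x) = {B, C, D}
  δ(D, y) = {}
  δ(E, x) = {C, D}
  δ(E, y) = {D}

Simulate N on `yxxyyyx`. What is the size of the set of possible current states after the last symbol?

Start: {E}
read y: {D}
read x: {B, C, D}
read x: {B, C, D}
read y: {B, C, E}
read y: {B, C, D, E}
read y: {B, C, D, E}
read x: {B, C, D}
Final reachable set {B, C, D} has 3 states.

3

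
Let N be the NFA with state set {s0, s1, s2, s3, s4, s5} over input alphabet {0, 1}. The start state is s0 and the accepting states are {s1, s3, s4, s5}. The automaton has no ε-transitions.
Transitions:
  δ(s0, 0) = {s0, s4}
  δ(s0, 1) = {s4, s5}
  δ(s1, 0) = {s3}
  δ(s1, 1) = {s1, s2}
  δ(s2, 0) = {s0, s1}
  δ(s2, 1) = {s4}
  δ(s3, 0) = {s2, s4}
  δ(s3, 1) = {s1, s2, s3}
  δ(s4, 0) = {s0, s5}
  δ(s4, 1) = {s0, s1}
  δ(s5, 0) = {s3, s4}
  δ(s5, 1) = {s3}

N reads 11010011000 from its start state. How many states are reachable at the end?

Start: {s0}
read 1: {s4, s5}
read 1: {s0, s1, s3}
read 0: {s0, s2, s3, s4}
read 1: {s0, s1, s2, s3, s4, s5}
read 0: {s0, s1, s2, s3, s4, s5}
read 0: {s0, s1, s2, s3, s4, s5}
read 1: {s0, s1, s2, s3, s4, s5}
read 1: {s0, s1, s2, s3, s4, s5}
read 0: {s0, s1, s2, s3, s4, s5}
read 0: {s0, s1, s2, s3, s4, s5}
read 0: {s0, s1, s2, s3, s4, s5}
Final reachable set {s0, s1, s2, s3, s4, s5} has 6 states.

6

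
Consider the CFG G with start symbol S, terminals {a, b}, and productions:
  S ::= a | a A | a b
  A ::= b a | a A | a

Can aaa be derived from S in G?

yes

S ⇒ aA ⇒ aaA ⇒ aaa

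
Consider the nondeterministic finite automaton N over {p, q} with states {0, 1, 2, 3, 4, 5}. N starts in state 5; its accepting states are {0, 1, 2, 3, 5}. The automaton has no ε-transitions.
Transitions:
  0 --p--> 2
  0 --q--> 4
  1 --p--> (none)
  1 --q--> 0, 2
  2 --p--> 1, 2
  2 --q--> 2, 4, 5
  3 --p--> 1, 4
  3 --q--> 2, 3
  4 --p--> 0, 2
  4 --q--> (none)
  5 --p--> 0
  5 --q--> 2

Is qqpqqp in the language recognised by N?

Start: {5}
read q: {2}
read q: {2, 4, 5}
read p: {0, 1, 2}
read q: {0, 2, 4, 5}
read q: {2, 4, 5}
read p: {0, 1, 2}
Reachable ∩ accepting = {0, 1, 2} — nonempty.

accepted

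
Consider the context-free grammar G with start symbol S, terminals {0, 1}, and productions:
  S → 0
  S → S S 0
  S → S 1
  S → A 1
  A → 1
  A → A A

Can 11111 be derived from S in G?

S ⇒ A1 ⇒ AA1 ⇒ 1A1 ⇒ 1AA1 ⇒ 11A1 ⇒ 11AA1 ⇒ 111A1 ⇒ 11111

yes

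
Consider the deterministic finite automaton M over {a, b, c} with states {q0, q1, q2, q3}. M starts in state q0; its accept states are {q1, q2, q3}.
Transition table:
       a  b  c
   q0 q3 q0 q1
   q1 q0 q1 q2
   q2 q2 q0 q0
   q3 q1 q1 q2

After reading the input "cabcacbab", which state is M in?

q0

q0 --c--> q1
q1 --a--> q0
q0 --b--> q0
q0 --c--> q1
q1 --a--> q0
q0 --c--> q1
q1 --b--> q1
q1 --a--> q0
q0 --b--> q0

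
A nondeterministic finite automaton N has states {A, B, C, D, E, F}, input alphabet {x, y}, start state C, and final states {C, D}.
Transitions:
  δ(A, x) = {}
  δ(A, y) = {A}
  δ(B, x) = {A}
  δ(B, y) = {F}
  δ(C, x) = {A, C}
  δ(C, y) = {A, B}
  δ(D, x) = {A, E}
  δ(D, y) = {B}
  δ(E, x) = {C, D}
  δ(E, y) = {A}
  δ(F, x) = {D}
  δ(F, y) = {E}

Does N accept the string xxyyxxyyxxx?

rejected

Start: {C}
read x: {A, C}
read x: {A, C}
read y: {A, B}
read y: {A, F}
read x: {D}
read x: {A, E}
read y: {A}
read y: {A}
read x: {}
The reachable set is empty and stays empty for the remaining 2 symbols.
Reachable ∩ accepting = {} — empty.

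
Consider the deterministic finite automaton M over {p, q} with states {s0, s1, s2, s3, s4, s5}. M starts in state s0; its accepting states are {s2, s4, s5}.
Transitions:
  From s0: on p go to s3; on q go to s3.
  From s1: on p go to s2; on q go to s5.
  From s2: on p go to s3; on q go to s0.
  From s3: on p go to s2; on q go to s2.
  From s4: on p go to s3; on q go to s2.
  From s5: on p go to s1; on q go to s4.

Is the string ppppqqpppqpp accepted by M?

s0 --p--> s3
s3 --p--> s2
s2 --p--> s3
s3 --p--> s2
s2 --q--> s0
s0 --q--> s3
s3 --p--> s2
s2 --p--> s3
s3 --p--> s2
s2 --q--> s0
s0 --p--> s3
s3 --p--> s2
End in state s2, which is an accepting state.

accepted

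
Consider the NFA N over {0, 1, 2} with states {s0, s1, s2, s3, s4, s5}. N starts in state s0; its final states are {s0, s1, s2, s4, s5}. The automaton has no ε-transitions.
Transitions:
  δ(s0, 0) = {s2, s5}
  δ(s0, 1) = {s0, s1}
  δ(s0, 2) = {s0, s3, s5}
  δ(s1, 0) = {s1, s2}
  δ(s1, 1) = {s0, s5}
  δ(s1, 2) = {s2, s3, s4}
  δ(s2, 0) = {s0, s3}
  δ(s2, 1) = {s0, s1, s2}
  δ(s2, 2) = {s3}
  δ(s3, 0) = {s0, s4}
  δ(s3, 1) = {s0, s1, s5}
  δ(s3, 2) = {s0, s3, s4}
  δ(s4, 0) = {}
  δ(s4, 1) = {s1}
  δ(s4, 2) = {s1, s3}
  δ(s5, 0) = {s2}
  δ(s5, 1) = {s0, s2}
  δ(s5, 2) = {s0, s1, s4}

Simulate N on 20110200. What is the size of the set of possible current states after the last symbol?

Start: {s0}
read 2: {s0, s3, s5}
read 0: {s0, s2, s4, s5}
read 1: {s0, s1, s2}
read 1: {s0, s1, s2, s5}
read 0: {s0, s1, s2, s3, s5}
read 2: {s0, s1, s2, s3, s4, s5}
read 0: {s0, s1, s2, s3, s4, s5}
read 0: {s0, s1, s2, s3, s4, s5}
Final reachable set {s0, s1, s2, s3, s4, s5} has 6 states.

6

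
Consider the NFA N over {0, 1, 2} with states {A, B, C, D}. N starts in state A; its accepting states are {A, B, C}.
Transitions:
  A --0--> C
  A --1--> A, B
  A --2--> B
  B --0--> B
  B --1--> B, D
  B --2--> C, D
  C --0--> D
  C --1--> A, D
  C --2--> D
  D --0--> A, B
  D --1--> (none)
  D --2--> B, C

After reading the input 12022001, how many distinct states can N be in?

Start: {A}
read 1: {A, B}
read 2: {B, C, D}
read 0: {A, B, D}
read 2: {B, C, D}
read 2: {B, C, D}
read 0: {A, B, D}
read 0: {A, B, C}
read 1: {A, B, D}
Final reachable set {A, B, D} has 3 states.

3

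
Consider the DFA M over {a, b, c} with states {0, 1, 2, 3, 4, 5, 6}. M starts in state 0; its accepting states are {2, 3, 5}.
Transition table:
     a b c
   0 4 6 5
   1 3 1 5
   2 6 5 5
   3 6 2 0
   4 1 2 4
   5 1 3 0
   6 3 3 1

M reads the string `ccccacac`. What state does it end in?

0 --c--> 5
5 --c--> 0
0 --c--> 5
5 --c--> 0
0 --a--> 4
4 --c--> 4
4 --a--> 1
1 --c--> 5

5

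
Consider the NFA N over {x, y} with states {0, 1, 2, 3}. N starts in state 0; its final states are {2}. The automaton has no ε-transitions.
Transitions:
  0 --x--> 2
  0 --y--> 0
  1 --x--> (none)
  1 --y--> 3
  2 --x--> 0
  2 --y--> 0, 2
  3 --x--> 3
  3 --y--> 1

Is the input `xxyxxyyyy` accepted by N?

Start: {0}
read x: {2}
read x: {0}
read y: {0}
read x: {2}
read x: {0}
read y: {0}
read y: {0}
read y: {0}
read y: {0}
Reachable ∩ accepting = {} — empty.

rejected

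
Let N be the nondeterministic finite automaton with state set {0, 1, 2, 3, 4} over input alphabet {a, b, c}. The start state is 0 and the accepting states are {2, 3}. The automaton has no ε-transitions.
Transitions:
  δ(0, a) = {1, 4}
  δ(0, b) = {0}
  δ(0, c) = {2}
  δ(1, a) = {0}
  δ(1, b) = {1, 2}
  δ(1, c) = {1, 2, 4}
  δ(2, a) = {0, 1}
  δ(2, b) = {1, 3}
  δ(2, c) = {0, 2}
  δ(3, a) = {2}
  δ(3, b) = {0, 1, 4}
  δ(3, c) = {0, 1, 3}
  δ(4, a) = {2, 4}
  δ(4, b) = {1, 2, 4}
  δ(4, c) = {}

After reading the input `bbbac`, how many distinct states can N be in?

3

Start: {0}
read b: {0}
read b: {0}
read b: {0}
read a: {1, 4}
read c: {1, 2, 4}
Final reachable set {1, 2, 4} has 3 states.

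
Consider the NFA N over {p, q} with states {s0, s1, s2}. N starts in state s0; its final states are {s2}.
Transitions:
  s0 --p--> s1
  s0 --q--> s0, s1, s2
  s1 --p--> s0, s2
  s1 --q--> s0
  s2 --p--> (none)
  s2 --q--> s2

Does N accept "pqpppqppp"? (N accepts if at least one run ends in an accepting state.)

rejected

Start: {s0}
read p: {s1}
read q: {s0}
read p: {s1}
read p: {s0, s2}
read p: {s1}
read q: {s0}
read p: {s1}
read p: {s0, s2}
read p: {s1}
Reachable ∩ accepting = {} — empty.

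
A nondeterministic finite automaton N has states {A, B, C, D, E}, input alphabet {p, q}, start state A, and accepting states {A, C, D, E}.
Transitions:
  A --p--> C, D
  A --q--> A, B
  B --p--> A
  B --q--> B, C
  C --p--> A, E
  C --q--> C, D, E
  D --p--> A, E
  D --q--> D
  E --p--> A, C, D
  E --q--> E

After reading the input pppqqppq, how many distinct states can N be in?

5

Start: {A}
read p: {C, D}
read p: {A, E}
read p: {A, C, D}
read q: {A, B, C, D, E}
read q: {A, B, C, D, E}
read p: {A, C, D, E}
read p: {A, C, D, E}
read q: {A, B, C, D, E}
Final reachable set {A, B, C, D, E} has 5 states.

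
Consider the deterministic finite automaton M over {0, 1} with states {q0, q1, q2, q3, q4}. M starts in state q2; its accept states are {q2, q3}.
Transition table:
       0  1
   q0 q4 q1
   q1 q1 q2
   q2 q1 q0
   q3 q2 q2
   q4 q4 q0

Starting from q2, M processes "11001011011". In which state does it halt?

q2 --1--> q0
q0 --1--> q1
q1 --0--> q1
q1 --0--> q1
q1 --1--> q2
q2 --0--> q1
q1 --1--> q2
q2 --1--> q0
q0 --0--> q4
q4 --1--> q0
q0 --1--> q1

q1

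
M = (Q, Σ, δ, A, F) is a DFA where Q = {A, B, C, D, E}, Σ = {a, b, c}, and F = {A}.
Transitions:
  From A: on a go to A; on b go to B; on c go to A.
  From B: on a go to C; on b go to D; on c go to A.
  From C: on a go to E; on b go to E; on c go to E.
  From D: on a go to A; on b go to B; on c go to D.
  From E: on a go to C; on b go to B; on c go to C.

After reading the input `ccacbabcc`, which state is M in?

A --c--> A
A --c--> A
A --a--> A
A --c--> A
A --b--> B
B --a--> C
C --b--> E
E --c--> C
C --c--> E

E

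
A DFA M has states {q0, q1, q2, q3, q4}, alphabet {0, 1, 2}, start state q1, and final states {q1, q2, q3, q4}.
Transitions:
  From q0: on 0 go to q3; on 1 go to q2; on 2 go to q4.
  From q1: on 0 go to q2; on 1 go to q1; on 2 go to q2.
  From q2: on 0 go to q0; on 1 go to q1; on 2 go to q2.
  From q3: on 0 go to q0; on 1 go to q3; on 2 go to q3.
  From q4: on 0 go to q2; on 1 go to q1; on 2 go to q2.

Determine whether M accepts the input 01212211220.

rejected

q1 --0--> q2
q2 --1--> q1
q1 --2--> q2
q2 --1--> q1
q1 --2--> q2
q2 --2--> q2
q2 --1--> q1
q1 --1--> q1
q1 --2--> q2
q2 --2--> q2
q2 --0--> q0
End in state q0, which is not an accepting state.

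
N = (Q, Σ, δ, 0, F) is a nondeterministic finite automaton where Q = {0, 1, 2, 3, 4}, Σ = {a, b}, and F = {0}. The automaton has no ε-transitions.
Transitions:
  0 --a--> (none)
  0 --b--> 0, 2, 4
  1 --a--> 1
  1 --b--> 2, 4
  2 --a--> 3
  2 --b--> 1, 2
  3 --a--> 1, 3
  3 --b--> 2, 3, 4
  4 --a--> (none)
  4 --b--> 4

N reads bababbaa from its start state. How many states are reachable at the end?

Start: {0}
read b: {0, 2, 4}
read a: {3}
read b: {2, 3, 4}
read a: {1, 3}
read b: {2, 3, 4}
read b: {1, 2, 3, 4}
read a: {1, 3}
read a: {1, 3}
Final reachable set {1, 3} has 2 states.

2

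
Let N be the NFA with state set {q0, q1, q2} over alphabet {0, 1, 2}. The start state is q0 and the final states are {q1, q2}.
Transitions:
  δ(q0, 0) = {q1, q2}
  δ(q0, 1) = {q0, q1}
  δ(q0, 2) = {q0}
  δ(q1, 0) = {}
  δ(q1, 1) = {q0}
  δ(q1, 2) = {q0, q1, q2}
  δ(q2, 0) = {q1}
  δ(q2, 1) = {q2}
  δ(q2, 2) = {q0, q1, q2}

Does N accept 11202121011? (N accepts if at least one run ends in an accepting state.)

accepted

Start: {q0}
read 1: {q0, q1}
read 1: {q0, q1}
read 2: {q0, q1, q2}
read 0: {q1, q2}
read 2: {q0, q1, q2}
read 1: {q0, q1, q2}
read 2: {q0, q1, q2}
read 1: {q0, q1, q2}
read 0: {q1, q2}
read 1: {q0, q2}
read 1: {q0, q1, q2}
Reachable ∩ accepting = {q1, q2} — nonempty.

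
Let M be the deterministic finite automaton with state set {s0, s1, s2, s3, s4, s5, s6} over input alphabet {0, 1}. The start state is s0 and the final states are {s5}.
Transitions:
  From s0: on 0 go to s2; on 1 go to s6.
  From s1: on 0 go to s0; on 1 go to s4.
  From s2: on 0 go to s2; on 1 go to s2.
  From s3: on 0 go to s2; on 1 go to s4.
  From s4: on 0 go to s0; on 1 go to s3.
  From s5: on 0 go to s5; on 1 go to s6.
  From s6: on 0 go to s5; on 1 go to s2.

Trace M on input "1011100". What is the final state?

s2

s0 --1--> s6
s6 --0--> s5
s5 --1--> s6
s6 --1--> s2
s2 --1--> s2
s2 --0--> s2
s2 --0--> s2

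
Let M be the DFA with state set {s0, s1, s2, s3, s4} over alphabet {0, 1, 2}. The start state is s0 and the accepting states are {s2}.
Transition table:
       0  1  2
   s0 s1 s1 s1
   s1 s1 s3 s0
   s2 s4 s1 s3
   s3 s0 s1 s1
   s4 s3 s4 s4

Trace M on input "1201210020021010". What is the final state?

s0 --1--> s1
s1 --2--> s0
s0 --0--> s1
s1 --1--> s3
s3 --2--> s1
s1 --1--> s3
s3 --0--> s0
s0 --0--> s1
s1 --2--> s0
s0 --0--> s1
s1 --0--> s1
s1 --2--> s0
s0 --1--> s1
s1 --0--> s1
s1 --1--> s3
s3 --0--> s0

s0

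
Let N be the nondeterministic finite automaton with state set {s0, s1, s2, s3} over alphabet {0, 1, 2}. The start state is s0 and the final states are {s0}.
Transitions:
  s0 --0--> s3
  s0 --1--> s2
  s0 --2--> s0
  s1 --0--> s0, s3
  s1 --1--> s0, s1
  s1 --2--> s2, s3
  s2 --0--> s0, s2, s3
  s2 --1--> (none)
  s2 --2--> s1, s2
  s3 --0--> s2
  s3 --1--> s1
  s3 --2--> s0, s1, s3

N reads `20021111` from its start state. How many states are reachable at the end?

3

Start: {s0}
read 2: {s0}
read 0: {s3}
read 0: {s2}
read 2: {s1, s2}
read 1: {s0, s1}
read 1: {s0, s1, s2}
read 1: {s0, s1, s2}
read 1: {s0, s1, s2}
Final reachable set {s0, s1, s2} has 3 states.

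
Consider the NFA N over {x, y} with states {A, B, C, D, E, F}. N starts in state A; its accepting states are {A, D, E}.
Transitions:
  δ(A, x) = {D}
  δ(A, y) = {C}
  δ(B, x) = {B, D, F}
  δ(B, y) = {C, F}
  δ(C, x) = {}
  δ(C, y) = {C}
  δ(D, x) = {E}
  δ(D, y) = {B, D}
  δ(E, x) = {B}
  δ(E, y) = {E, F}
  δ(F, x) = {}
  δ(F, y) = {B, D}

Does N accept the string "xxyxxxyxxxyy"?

Start: {A}
read x: {D}
read x: {E}
read y: {E, F}
read x: {B}
read x: {B, D, F}
read x: {B, D, E, F}
read y: {B, C, D, E, F}
read x: {B, D, E, F}
read x: {B, D, E, F}
read x: {B, D, E, F}
read y: {B, C, D, E, F}
read y: {B, C, D, E, F}
Reachable ∩ accepting = {D, E} — nonempty.

accepted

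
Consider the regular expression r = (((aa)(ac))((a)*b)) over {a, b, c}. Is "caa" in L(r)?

No split of caa into u·v has ((aa)(ac)) matching u and ((a)*b) matching v.

no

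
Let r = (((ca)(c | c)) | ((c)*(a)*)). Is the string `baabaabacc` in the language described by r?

no

Neither ((ca)(c|c)) nor ((c)*(a)*) matches baabaabacc.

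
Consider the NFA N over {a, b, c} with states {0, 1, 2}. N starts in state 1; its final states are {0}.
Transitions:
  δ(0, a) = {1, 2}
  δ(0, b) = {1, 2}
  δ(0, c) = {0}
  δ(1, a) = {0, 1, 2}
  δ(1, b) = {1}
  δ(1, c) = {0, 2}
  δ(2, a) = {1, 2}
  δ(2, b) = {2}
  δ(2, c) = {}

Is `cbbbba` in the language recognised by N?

Start: {1}
read c: {0, 2}
read b: {1, 2}
read b: {1, 2}
read b: {1, 2}
read b: {1, 2}
read a: {0, 1, 2}
Reachable ∩ accepting = {0} — nonempty.

accepted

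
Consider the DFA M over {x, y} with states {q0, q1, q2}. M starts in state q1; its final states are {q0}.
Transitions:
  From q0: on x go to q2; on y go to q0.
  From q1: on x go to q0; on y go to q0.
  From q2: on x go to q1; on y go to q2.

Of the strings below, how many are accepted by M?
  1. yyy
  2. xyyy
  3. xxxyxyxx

3

yyy: accepted
xyyy: accepted
xxxyxyxx: accepted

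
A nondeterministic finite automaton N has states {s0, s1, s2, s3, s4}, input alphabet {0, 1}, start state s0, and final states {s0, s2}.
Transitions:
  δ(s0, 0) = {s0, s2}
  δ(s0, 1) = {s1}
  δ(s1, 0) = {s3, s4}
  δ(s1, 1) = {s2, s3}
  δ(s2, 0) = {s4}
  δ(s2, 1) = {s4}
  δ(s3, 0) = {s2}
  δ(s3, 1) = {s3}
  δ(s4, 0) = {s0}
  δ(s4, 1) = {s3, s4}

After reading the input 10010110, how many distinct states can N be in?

Start: {s0}
read 1: {s1}
read 0: {s3, s4}
read 0: {s0, s2}
read 1: {s1, s4}
read 0: {s0, s3, s4}
read 1: {s1, s3, s4}
read 1: {s2, s3, s4}
read 0: {s0, s2, s4}
Final reachable set {s0, s2, s4} has 3 states.

3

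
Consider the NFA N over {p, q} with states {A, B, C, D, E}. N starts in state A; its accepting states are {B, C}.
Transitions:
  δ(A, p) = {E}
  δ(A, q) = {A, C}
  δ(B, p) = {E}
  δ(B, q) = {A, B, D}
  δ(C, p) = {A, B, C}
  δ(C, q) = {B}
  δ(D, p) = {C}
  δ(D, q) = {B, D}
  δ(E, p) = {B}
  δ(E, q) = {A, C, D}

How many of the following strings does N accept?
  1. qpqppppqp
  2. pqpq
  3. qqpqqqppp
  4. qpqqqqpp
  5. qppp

5

qpqppppqp: accepted
pqpq: accepted
qqpqqqppp: accepted
qpqqqqpp: accepted
qppp: accepted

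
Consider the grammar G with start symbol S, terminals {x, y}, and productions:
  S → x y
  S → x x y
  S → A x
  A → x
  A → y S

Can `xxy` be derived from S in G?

S ⇒ xxy

yes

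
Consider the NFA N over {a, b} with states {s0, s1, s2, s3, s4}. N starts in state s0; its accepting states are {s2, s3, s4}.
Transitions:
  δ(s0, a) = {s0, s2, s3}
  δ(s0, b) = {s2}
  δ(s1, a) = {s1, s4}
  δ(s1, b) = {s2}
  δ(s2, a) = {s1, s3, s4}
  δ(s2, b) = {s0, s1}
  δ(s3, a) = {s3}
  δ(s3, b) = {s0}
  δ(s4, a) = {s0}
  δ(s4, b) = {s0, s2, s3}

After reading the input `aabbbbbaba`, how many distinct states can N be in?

Start: {s0}
read a: {s0, s2, s3}
read a: {s0, s1, s2, s3, s4}
read b: {s0, s1, s2, s3}
read b: {s0, s1, s2}
read b: {s0, s1, s2}
read b: {s0, s1, s2}
read b: {s0, s1, s2}
read a: {s0, s1, s2, s3, s4}
read b: {s0, s1, s2, s3}
read a: {s0, s1, s2, s3, s4}
Final reachable set {s0, s1, s2, s3, s4} has 5 states.

5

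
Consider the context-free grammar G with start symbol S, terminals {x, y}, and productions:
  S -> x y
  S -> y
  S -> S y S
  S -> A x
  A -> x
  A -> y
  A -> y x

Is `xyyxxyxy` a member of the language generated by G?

yes

S ⇒ SyS ⇒ xyyS ⇒ xyySyS ⇒ xyyAxyS ⇒ xyyxxyS ⇒ xyyxxyxy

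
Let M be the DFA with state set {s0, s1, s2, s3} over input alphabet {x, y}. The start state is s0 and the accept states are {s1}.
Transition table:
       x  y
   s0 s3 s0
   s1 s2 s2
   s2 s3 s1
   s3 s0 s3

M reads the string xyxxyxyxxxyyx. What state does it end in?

s0

s0 --x--> s3
s3 --y--> s3
s3 --x--> s0
s0 --x--> s3
s3 --y--> s3
s3 --x--> s0
s0 --y--> s0
s0 --x--> s3
s3 --x--> s0
s0 --x--> s3
s3 --y--> s3
s3 --y--> s3
s3 --x--> s0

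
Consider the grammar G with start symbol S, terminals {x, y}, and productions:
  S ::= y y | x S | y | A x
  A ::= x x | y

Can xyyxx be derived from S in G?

no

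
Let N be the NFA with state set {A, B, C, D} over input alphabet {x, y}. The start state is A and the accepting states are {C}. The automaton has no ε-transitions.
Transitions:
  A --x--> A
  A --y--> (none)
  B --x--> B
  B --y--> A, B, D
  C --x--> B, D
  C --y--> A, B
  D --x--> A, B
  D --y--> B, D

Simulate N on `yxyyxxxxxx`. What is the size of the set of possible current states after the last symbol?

Start: {A}
read y: {}
The reachable set is empty and stays empty for the remaining 9 symbols.
Final reachable set {} has 0 states.

0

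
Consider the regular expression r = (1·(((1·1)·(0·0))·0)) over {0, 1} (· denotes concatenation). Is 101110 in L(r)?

no

No split of 101110 into u·v has 1 matching u and (((1·1)·(0·0))·0) matching v.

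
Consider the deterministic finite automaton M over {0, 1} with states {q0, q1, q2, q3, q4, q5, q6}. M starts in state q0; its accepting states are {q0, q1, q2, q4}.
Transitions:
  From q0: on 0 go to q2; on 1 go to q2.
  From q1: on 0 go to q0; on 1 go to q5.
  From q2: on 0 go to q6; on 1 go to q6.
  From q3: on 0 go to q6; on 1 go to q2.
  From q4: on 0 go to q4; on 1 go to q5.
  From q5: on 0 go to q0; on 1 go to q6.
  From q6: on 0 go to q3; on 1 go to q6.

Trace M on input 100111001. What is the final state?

q0 --1--> q2
q2 --0--> q6
q6 --0--> q3
q3 --1--> q2
q2 --1--> q6
q6 --1--> q6
q6 --0--> q3
q3 --0--> q6
q6 --1--> q6

q6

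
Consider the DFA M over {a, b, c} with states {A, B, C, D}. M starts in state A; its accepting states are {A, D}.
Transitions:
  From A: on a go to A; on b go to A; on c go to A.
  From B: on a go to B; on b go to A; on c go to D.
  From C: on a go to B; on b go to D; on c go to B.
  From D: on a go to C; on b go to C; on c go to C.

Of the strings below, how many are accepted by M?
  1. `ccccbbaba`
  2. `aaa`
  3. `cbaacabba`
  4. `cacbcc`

`ccccbbaba`: accepted
`aaa`: accepted
`cbaacabba`: accepted
`cacbcc`: accepted

4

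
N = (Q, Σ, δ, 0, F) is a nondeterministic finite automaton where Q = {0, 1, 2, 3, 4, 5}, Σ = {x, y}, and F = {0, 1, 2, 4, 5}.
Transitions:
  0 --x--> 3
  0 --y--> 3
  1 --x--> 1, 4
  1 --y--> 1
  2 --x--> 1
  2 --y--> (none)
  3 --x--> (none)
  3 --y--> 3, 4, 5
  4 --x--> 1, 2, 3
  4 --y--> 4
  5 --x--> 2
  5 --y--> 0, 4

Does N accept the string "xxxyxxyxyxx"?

Start: {0}
read x: {3}
read x: {}
The reachable set is empty and stays empty for the remaining 9 symbols.
Reachable ∩ accepting = {} — empty.

rejected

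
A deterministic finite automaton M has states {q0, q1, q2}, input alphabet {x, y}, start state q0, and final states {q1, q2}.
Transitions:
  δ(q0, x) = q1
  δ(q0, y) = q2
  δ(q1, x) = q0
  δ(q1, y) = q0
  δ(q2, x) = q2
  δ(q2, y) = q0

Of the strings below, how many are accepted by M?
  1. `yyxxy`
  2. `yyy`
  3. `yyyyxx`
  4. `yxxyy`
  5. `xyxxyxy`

`yyxxy`: accepted
`yyy`: accepted
`yyyyxx`: rejected
`yxxyy`: accepted
`xyxxyxy`: rejected

3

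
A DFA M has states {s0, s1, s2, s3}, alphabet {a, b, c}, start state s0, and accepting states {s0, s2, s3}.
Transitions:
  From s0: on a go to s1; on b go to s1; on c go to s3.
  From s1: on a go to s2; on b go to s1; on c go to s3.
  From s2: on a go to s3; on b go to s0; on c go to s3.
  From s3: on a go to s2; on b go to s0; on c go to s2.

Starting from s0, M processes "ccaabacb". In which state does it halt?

s0

s0 --c--> s3
s3 --c--> s2
s2 --a--> s3
s3 --a--> s2
s2 --b--> s0
s0 --a--> s1
s1 --c--> s3
s3 --b--> s0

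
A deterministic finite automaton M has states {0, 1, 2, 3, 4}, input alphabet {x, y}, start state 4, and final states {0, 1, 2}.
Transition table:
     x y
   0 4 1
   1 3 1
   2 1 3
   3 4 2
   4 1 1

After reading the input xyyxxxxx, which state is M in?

4

4 --x--> 1
1 --y--> 1
1 --y--> 1
1 --x--> 3
3 --x--> 4
4 --x--> 1
1 --x--> 3
3 --x--> 4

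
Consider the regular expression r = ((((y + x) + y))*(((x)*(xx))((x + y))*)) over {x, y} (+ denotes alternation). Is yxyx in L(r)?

no

No split of yxyx into u·v has (((y+x)+y))* matching u and (((x)*(xx))((x+y))*) matching v.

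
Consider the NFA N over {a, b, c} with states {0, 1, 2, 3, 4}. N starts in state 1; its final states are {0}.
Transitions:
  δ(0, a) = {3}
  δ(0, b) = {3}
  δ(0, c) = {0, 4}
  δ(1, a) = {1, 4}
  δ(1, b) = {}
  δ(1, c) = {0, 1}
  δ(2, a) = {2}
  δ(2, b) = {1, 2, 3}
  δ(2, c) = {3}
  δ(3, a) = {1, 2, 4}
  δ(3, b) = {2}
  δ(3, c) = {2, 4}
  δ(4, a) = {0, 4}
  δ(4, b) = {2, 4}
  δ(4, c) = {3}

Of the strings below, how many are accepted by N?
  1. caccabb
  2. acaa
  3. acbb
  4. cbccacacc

2

caccabb: rejected
acaa: accepted
acbb: rejected
cbccacacc: accepted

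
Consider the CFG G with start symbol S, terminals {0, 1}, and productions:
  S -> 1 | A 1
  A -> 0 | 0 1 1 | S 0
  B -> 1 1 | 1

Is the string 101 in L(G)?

yes

S ⇒ A1 ⇒ S01 ⇒ 101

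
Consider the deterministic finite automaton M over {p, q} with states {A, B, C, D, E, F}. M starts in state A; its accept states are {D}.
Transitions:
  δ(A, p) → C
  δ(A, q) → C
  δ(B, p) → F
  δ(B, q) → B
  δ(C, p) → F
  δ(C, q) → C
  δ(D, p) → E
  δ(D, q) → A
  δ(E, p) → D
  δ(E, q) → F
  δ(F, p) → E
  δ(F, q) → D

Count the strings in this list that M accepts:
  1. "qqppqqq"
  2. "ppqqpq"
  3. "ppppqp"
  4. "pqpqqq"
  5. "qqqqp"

0

"qqppqqq": rejected
"ppqqpq": rejected
"ppppqp": rejected
"pqpqqq": rejected
"qqqqp": rejected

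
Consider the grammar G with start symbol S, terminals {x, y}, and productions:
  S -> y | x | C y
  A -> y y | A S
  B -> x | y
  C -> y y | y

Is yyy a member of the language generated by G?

yes

S ⇒ Cy ⇒ yyy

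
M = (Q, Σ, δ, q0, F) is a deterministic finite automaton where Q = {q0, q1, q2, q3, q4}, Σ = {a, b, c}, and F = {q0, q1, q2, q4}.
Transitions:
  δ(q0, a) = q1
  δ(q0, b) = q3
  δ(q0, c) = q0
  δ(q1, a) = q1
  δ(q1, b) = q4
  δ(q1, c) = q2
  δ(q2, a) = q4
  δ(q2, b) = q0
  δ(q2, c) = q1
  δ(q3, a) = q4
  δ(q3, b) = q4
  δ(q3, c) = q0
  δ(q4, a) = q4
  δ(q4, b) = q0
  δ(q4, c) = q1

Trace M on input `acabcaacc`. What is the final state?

q1

q0 --a--> q1
q1 --c--> q2
q2 --a--> q4
q4 --b--> q0
q0 --c--> q0
q0 --a--> q1
q1 --a--> q1
q1 --c--> q2
q2 --c--> q1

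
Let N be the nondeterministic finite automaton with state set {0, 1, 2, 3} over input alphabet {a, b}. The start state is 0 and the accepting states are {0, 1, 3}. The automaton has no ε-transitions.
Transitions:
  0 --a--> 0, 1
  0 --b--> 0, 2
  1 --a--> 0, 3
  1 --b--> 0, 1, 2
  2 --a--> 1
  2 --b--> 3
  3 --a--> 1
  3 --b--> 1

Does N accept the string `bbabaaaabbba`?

accepted

Start: {0}
read b: {0, 2}
read b: {0, 2, 3}
read a: {0, 1}
read b: {0, 1, 2}
read a: {0, 1, 3}
read a: {0, 1, 3}
read a: {0, 1, 3}
read a: {0, 1, 3}
read b: {0, 1, 2}
read b: {0, 1, 2, 3}
read b: {0, 1, 2, 3}
read a: {0, 1, 3}
Reachable ∩ accepting = {0, 1, 3} — nonempty.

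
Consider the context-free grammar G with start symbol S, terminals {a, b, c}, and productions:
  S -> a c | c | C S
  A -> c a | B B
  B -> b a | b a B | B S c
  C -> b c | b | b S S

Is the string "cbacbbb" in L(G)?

no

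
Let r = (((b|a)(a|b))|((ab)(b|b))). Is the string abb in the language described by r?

yes

The right alternative ((ab)(b|b)) matches abb.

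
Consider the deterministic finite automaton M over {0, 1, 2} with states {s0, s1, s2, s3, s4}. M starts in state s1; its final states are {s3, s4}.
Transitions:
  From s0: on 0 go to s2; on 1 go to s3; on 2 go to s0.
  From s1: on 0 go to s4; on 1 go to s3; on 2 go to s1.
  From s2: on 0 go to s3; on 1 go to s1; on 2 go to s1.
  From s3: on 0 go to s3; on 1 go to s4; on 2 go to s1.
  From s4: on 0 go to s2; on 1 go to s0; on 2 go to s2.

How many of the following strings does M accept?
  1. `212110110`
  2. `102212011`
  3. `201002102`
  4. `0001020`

3

`212110110`: accepted
`102212011`: accepted
`201002102`: rejected
`0001020`: accepted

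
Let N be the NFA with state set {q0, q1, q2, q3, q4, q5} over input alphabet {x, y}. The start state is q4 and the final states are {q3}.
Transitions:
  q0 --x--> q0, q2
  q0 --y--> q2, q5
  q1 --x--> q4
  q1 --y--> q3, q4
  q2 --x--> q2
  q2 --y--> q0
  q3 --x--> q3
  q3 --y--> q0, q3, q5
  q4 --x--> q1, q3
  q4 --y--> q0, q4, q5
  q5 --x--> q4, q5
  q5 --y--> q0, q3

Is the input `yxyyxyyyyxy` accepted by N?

accepted

Start: {q4}
read y: {q0, q4, q5}
read x: {q0, q1, q2, q3, q4, q5}
read y: {q0, q2, q3, q4, q5}
read y: {q0, q2, q3, q4, q5}
read x: {q0, q1, q2, q3, q4, q5}
read y: {q0, q2, q3, q4, q5}
read y: {q0, q2, q3, q4, q5}
read y: {q0, q2, q3, q4, q5}
read y: {q0, q2, q3, q4, q5}
read x: {q0, q1, q2, q3, q4, q5}
read y: {q0, q2, q3, q4, q5}
Reachable ∩ accepting = {q3} — nonempty.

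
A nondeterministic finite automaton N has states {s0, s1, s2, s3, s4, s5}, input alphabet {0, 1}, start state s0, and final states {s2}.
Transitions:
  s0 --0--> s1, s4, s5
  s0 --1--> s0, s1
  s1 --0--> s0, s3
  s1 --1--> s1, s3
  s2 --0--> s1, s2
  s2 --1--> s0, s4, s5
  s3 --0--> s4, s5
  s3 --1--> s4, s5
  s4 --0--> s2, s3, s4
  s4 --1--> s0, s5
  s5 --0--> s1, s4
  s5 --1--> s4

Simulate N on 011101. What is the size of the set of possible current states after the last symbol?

5

Start: {s0}
read 0: {s1, s4, s5}
read 1: {s0, s1, s3, s4, s5}
read 1: {s0, s1, s3, s4, s5}
read 1: {s0, s1, s3, s4, s5}
read 0: {s0, s1, s2, s3, s4, s5}
read 1: {s0, s1, s3, s4, s5}
Final reachable set {s0, s1, s3, s4, s5} has 5 states.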